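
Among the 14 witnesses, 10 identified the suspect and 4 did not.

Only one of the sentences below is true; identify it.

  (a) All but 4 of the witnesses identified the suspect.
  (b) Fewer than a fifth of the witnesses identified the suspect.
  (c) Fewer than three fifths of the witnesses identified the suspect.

(a)

|A| = 14, |A ∩ B| = 10, |A ∖ B| = 4.
(a) requires |A ∖ B| = 4: true.
(b) requires |A ∩ B| / |A| < 1/5: false.
(c) requires |A ∩ B| / |A| < 3/5: false.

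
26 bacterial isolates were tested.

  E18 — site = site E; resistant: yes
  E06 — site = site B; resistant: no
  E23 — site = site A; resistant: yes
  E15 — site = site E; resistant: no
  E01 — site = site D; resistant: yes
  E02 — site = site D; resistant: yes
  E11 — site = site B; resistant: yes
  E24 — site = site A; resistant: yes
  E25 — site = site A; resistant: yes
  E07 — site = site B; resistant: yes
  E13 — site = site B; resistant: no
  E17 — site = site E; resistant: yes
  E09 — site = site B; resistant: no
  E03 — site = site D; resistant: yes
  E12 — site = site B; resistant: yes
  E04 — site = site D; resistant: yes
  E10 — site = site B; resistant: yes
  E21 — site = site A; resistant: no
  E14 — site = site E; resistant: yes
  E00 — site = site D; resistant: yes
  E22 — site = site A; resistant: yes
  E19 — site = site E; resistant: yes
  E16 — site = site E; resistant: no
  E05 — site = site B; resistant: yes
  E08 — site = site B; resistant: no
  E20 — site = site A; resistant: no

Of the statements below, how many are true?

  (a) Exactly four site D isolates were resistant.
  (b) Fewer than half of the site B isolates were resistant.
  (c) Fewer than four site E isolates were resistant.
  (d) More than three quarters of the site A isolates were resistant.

0

(a) site D: |A| = 5, |A ∩ B| = 5; needs |A ∩ B| = 4 — false.
(b) site B: |A| = 9, |A ∩ B| = 5; needs |A ∩ B| < |A ∖ B| — false.
(c) site E: |A| = 6, |A ∩ B| = 4; needs |A ∩ B| < 4 — false.
(d) site A: |A| = 6, |A ∩ B| = 4; needs |A ∩ B| / |A| > 3/4 — false.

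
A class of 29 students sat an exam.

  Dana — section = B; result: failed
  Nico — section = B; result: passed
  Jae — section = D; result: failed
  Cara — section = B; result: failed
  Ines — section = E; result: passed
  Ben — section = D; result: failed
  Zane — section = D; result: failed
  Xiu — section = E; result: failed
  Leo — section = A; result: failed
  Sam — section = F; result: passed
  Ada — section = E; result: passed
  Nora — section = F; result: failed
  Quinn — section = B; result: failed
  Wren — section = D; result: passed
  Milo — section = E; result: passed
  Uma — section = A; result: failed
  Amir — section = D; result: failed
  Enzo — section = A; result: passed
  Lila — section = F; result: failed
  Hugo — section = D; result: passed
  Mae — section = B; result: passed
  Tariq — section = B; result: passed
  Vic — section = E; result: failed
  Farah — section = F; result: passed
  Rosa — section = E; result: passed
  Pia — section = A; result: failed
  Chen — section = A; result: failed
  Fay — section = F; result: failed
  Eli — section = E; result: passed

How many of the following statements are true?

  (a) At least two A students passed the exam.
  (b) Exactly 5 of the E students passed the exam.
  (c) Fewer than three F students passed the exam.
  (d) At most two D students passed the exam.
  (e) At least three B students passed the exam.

(a) A: |A| = 5, |A ∩ B| = 1; needs |A ∩ B| ≥ 2 — false.
(b) E: |A| = 7, |A ∩ B| = 5; needs |A ∩ B| = 5 — true.
(c) F: |A| = 5, |A ∩ B| = 2; needs |A ∩ B| < 3 — true.
(d) D: |A| = 6, |A ∩ B| = 2; needs |A ∩ B| ≤ 2 — true.
(e) B: |A| = 6, |A ∩ B| = 3; needs |A ∩ B| ≥ 3 — true.

4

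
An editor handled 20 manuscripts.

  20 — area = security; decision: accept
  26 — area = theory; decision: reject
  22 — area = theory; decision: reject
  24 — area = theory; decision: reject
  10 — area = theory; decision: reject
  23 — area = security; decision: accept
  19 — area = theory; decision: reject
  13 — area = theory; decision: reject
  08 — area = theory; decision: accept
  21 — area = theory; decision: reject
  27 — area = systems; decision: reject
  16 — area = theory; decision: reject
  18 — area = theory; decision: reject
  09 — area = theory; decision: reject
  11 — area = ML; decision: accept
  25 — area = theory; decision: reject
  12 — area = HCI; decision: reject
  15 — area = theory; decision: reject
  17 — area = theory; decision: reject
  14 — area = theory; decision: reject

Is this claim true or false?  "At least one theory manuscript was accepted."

True

The determiner here denotes the relation: A ∩ B ≠ ∅ (|A ∩ B| ≥ 1).
|A| = 15, |A ∩ B| = 1, |A ∖ B| = 14.
So the statement is true.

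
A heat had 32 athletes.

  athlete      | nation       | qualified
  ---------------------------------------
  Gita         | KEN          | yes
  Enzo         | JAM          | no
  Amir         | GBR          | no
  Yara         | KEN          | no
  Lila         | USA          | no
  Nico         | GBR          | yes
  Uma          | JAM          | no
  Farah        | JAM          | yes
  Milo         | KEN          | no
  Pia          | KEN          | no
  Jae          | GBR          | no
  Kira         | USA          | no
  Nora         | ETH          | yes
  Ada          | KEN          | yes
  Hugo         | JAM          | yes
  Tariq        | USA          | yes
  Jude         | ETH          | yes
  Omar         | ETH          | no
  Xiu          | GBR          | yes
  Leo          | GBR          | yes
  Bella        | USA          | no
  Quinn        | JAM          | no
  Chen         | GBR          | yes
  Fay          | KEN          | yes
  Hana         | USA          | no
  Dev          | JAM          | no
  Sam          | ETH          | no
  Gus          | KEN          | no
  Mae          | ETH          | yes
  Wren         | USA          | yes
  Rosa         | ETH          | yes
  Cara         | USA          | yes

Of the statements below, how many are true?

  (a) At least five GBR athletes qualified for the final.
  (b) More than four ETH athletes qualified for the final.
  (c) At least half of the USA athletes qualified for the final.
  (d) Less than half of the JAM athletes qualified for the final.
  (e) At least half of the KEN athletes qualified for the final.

1

(a) GBR: |A| = 6, |A ∩ B| = 4; needs |A ∩ B| ≥ 5 — false.
(b) ETH: |A| = 6, |A ∩ B| = 4; needs |A ∩ B| > 4 — false.
(c) USA: |A| = 7, |A ∩ B| = 3; needs |A ∩ B| ≥ |A ∖ B| — false.
(d) JAM: |A| = 6, |A ∩ B| = 2; needs |A ∩ B| < |A ∖ B| — true.
(e) KEN: |A| = 7, |A ∩ B| = 3; needs |A ∩ B| ≥ |A ∖ B| — false.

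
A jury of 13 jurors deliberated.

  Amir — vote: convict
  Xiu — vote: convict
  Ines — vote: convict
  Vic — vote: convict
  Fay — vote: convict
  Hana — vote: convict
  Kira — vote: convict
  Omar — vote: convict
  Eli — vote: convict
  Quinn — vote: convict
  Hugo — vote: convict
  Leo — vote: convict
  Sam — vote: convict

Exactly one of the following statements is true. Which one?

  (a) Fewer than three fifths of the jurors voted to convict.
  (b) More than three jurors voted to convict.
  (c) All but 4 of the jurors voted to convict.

|A| = 13, |A ∩ B| = 13, |A ∖ B| = 0.
(a) requires |A ∩ B| / |A| < 3/5: false.
(b) requires |A ∩ B| > 3: true.
(c) requires |A ∖ B| = 4: false.

(b)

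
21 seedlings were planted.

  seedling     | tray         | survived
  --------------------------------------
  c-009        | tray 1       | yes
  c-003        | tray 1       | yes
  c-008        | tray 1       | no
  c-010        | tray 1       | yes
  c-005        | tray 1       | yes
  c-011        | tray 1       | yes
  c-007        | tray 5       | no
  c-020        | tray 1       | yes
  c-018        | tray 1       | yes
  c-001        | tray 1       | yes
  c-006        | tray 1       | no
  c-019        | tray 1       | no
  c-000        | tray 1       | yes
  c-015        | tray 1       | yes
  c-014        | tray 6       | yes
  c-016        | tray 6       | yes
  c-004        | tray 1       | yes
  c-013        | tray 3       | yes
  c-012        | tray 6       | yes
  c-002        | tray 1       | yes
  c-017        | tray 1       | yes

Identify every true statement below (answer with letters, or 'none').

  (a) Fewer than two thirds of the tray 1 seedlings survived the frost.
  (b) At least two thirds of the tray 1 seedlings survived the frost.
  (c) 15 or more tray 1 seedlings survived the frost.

(b)

|A| = 16, |A ∩ B| = 13, |A ∖ B| = 3.
(a) |A ∩ B| / |A| < 2/3: fails.
(b) |A ∩ B| / |A| ≥ 2/3: holds.
(c) |A ∩ B| ≥ 15: fails.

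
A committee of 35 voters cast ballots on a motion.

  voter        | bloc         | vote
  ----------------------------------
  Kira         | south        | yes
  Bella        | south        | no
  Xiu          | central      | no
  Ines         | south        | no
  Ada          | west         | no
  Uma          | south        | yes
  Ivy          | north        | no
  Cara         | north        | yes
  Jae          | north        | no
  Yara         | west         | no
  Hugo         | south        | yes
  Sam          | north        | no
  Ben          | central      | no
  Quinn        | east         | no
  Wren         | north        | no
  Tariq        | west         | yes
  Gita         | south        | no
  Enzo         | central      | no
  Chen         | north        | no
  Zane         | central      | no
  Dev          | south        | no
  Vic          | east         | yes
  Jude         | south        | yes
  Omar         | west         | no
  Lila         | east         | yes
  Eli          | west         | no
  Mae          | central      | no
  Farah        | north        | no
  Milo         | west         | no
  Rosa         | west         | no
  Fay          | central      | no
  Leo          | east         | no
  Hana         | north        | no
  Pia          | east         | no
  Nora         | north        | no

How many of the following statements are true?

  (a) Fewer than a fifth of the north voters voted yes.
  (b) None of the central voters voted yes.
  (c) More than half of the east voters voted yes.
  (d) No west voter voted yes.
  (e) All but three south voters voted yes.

(a) north: |A| = 9, |A ∩ B| = 1; needs |A ∩ B| / |A| < 1/5 — true.
(b) central: |A| = 6, |A ∩ B| = 0; needs A ∩ B = ∅ (|A ∩ B| = 0) — true.
(c) east: |A| = 5, |A ∩ B| = 2; needs |A ∩ B| > |A ∖ B| — false.
(d) west: |A| = 7, |A ∩ B| = 1; needs A ∩ B = ∅ (|A ∩ B| = 0) — false.
(e) south: |A| = 8, |A ∩ B| = 4; needs |A ∖ B| = 3 — false.

2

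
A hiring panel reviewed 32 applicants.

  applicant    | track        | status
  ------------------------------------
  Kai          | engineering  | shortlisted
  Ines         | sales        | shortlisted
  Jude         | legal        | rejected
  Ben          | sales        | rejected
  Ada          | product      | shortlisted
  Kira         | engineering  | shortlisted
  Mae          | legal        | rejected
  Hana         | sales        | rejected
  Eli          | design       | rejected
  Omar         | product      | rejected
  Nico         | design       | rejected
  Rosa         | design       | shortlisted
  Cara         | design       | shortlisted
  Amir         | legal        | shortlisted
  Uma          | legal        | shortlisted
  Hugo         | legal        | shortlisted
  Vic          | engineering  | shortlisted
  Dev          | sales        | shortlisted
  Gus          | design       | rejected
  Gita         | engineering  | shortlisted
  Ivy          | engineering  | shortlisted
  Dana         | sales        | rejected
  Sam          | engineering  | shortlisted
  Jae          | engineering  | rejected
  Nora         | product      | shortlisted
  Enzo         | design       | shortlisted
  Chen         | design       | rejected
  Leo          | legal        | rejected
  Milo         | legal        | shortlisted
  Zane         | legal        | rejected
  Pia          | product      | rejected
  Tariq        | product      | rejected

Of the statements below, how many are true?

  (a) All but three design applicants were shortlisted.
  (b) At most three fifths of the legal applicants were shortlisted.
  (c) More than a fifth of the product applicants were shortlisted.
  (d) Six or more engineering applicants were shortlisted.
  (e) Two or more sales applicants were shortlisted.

4

(a) design: |A| = 7, |A ∩ B| = 3; needs |A ∖ B| = 3 — false.
(b) legal: |A| = 8, |A ∩ B| = 4; needs |A ∩ B| / |A| ≤ 3/5 — true.
(c) product: |A| = 5, |A ∩ B| = 2; needs |A ∩ B| / |A| > 1/5 — true.
(d) engineering: |A| = 7, |A ∩ B| = 6; needs |A ∩ B| ≥ 6 — true.
(e) sales: |A| = 5, |A ∩ B| = 2; needs |A ∩ B| ≥ 2 — true.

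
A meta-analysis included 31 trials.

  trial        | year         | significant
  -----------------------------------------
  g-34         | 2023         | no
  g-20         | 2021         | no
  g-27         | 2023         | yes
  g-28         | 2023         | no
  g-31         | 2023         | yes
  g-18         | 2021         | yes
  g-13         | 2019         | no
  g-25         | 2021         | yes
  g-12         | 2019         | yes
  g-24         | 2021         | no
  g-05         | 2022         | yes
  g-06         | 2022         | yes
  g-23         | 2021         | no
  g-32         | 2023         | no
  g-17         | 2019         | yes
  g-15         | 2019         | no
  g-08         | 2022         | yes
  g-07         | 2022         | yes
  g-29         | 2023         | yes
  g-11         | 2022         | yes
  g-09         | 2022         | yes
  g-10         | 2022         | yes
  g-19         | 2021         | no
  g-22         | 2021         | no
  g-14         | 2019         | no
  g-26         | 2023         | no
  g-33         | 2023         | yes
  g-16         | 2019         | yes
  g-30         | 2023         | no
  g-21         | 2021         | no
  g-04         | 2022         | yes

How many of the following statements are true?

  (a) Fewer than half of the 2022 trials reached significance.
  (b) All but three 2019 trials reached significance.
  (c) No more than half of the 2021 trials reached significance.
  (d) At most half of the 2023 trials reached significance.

3

(a) 2022: |A| = 8, |A ∩ B| = 8; needs |A ∩ B| < |A ∖ B| — false.
(b) 2019: |A| = 6, |A ∩ B| = 3; needs |A ∖ B| = 3 — true.
(c) 2021: |A| = 8, |A ∩ B| = 2; needs |A ∩ B| ≤ |A ∖ B| — true.
(d) 2023: |A| = 9, |A ∩ B| = 4; needs |A ∩ B| ≤ |A ∖ B| — true.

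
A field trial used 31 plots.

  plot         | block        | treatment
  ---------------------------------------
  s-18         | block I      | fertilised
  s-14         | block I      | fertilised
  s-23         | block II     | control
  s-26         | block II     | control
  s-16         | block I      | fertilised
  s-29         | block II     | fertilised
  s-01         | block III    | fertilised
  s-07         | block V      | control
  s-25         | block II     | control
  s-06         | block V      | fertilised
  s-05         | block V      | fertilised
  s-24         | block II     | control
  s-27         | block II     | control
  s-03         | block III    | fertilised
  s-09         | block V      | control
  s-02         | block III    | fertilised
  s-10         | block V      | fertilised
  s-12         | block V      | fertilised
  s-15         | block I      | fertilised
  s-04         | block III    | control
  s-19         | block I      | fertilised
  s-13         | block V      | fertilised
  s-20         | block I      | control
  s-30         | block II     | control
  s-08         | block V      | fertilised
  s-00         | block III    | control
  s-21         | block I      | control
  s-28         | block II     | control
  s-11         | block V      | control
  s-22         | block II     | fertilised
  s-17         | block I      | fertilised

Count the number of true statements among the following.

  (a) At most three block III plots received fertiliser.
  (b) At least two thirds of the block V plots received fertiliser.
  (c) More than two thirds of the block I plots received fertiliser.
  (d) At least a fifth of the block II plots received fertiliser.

(a) block III: |A| = 5, |A ∩ B| = 3; needs |A ∩ B| ≤ 3 — true.
(b) block V: |A| = 9, |A ∩ B| = 6; needs |A ∩ B| / |A| ≥ 2/3 — true.
(c) block I: |A| = 8, |A ∩ B| = 6; needs |A ∩ B| / |A| > 2/3 — true.
(d) block II: |A| = 9, |A ∩ B| = 2; needs |A ∩ B| / |A| ≥ 1/5 — true.

4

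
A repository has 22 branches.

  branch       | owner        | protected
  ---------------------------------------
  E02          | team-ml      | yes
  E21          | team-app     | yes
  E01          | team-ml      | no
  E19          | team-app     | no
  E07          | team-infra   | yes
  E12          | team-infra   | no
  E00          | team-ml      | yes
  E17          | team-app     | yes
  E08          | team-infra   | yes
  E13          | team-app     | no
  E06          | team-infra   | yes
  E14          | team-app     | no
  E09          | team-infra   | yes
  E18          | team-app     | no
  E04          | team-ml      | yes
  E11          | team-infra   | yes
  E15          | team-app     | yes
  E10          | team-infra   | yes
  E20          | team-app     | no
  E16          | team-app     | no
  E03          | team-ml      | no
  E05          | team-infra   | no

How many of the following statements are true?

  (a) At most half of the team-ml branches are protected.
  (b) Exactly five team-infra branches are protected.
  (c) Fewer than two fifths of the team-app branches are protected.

1

(a) team-ml: |A| = 5, |A ∩ B| = 3; needs |A ∩ B| ≤ |A ∖ B| — false.
(b) team-infra: |A| = 8, |A ∩ B| = 6; needs |A ∩ B| = 5 — false.
(c) team-app: |A| = 9, |A ∩ B| = 3; needs |A ∩ B| / |A| < 2/5 — true.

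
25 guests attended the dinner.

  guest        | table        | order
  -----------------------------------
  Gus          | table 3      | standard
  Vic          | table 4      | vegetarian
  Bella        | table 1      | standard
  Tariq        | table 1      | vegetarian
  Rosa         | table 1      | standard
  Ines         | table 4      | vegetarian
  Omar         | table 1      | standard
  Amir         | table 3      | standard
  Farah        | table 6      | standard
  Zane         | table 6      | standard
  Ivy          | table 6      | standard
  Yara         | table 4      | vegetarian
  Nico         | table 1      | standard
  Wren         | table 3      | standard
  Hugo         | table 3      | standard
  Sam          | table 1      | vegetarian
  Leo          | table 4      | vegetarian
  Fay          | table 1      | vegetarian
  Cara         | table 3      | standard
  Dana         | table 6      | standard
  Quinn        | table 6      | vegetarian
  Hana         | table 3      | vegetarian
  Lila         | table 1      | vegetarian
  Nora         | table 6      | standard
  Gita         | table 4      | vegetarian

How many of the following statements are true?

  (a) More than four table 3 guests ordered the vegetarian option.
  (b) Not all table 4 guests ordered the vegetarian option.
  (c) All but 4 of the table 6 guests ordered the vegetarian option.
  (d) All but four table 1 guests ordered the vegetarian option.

(a) table 3: |A| = 6, |A ∩ B| = 1; needs |A ∩ B| > 4 — false.
(b) table 4: |A| = 5, |A ∩ B| = 5; needs A ⊄ B (|A ∖ B| ≥ 1) — false.
(c) table 6: |A| = 6, |A ∩ B| = 1; needs |A ∖ B| = 4 — false.
(d) table 1: |A| = 8, |A ∩ B| = 4; needs |A ∖ B| = 4 — true.

1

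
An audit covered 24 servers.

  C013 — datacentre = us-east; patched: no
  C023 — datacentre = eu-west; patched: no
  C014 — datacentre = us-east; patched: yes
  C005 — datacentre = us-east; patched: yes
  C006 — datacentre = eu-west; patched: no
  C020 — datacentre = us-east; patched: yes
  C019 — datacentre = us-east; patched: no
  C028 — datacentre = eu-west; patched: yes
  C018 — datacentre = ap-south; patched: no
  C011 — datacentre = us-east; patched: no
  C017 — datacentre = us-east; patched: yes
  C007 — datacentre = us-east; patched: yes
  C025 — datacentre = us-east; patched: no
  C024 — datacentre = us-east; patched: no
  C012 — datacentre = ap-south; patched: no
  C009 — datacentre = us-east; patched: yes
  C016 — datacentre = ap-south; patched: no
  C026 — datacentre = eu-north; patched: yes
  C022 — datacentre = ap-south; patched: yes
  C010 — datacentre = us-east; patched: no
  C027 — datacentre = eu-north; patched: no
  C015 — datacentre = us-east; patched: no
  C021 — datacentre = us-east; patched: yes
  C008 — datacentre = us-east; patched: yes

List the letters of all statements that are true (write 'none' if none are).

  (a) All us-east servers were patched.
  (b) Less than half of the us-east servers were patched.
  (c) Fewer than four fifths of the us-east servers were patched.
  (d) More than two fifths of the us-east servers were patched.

(c), (d)

|A| = 15, |A ∩ B| = 8, |A ∖ B| = 7.
(a) A ⊆ B, i.e. every element of A is in B (|A ∖ B| = 0): fails.
(b) |A ∩ B| < |A ∖ B|: fails.
(c) |A ∩ B| / |A| < 4/5: holds.
(d) |A ∩ B| / |A| > 2/5: holds.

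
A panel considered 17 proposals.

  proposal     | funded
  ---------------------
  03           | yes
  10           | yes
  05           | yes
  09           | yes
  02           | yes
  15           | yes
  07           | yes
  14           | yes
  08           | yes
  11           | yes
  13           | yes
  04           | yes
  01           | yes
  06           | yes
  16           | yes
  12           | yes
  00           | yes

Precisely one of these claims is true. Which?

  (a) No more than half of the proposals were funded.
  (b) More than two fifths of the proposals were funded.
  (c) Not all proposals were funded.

|A| = 17, |A ∩ B| = 17, |A ∖ B| = 0.
(a) requires |A ∩ B| ≤ |A ∖ B|: false.
(b) requires |A ∩ B| / |A| > 2/5: true.
(c) requires A ⊄ B (|A ∖ B| ≥ 1): false.

(b)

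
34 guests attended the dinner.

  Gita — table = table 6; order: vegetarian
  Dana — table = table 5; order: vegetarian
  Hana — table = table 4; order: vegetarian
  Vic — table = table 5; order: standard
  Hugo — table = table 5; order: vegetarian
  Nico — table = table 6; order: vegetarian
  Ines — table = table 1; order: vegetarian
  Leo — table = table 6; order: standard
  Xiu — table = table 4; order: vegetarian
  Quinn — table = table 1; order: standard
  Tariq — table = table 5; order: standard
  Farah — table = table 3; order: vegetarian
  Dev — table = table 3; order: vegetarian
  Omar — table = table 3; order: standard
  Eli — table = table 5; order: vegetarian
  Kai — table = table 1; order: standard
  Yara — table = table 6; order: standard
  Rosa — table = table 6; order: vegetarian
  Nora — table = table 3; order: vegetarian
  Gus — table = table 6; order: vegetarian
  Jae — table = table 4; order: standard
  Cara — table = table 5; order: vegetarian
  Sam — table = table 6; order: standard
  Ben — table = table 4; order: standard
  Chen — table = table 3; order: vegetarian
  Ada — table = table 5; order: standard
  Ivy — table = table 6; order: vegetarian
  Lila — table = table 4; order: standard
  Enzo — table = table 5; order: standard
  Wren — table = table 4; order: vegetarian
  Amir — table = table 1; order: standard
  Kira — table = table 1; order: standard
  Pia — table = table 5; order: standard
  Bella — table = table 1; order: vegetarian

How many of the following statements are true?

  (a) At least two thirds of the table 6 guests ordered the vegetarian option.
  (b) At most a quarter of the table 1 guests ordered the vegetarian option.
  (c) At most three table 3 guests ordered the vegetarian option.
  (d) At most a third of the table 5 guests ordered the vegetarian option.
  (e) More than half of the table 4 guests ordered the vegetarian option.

(a) table 6: |A| = 8, |A ∩ B| = 5; needs |A ∩ B| / |A| ≥ 2/3 — false.
(b) table 1: |A| = 6, |A ∩ B| = 2; needs |A ∩ B| / |A| ≤ 1/4 — false.
(c) table 3: |A| = 5, |A ∩ B| = 4; needs |A ∩ B| ≤ 3 — false.
(d) table 5: |A| = 9, |A ∩ B| = 4; needs |A ∩ B| / |A| ≤ 1/3 — false.
(e) table 4: |A| = 6, |A ∩ B| = 3; needs |A ∩ B| > |A ∖ B| — false.

0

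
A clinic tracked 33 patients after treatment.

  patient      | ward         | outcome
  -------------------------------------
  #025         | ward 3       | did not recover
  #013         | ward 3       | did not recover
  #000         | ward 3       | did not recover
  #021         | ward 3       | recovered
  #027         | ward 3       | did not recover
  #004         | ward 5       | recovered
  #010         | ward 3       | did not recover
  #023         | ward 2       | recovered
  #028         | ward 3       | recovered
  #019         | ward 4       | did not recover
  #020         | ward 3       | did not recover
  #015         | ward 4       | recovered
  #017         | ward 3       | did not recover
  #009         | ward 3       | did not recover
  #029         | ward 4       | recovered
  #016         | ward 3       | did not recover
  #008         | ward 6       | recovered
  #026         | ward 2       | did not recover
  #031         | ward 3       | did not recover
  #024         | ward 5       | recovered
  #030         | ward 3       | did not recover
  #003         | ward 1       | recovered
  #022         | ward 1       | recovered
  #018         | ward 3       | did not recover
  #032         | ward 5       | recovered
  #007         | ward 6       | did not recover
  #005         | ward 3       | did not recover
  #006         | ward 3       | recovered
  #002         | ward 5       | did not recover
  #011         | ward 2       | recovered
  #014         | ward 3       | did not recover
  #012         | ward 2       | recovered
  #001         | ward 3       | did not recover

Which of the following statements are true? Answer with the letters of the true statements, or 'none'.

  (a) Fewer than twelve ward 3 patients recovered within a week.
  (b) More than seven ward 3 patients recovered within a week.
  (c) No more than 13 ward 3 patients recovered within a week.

|A| = 18, |A ∩ B| = 3, |A ∖ B| = 15.
(a) |A ∩ B| < 12: holds.
(b) |A ∩ B| > 7: fails.
(c) |A ∩ B| ≤ 13: holds.

(a), (c)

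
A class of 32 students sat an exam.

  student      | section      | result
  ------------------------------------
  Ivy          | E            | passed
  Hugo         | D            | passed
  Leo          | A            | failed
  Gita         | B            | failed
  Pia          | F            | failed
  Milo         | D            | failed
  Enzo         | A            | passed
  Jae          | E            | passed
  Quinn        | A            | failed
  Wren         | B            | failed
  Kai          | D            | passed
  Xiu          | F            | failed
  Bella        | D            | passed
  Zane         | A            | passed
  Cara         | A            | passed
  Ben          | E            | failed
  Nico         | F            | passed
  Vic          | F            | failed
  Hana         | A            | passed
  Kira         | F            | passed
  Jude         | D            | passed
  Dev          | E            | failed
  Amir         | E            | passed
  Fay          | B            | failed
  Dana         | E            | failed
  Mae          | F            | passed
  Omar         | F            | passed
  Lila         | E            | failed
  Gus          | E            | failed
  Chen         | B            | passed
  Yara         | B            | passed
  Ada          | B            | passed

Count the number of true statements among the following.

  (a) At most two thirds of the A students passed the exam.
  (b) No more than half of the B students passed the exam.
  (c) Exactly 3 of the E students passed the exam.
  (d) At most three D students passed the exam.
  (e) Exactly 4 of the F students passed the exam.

(a) A: |A| = 6, |A ∩ B| = 4; needs |A ∩ B| / |A| ≤ 2/3 — true.
(b) B: |A| = 6, |A ∩ B| = 3; needs |A ∩ B| ≤ |A ∖ B| — true.
(c) E: |A| = 8, |A ∩ B| = 3; needs |A ∩ B| = 3 — true.
(d) D: |A| = 5, |A ∩ B| = 4; needs |A ∩ B| ≤ 3 — false.
(e) F: |A| = 7, |A ∩ B| = 4; needs |A ∩ B| = 4 — true.

4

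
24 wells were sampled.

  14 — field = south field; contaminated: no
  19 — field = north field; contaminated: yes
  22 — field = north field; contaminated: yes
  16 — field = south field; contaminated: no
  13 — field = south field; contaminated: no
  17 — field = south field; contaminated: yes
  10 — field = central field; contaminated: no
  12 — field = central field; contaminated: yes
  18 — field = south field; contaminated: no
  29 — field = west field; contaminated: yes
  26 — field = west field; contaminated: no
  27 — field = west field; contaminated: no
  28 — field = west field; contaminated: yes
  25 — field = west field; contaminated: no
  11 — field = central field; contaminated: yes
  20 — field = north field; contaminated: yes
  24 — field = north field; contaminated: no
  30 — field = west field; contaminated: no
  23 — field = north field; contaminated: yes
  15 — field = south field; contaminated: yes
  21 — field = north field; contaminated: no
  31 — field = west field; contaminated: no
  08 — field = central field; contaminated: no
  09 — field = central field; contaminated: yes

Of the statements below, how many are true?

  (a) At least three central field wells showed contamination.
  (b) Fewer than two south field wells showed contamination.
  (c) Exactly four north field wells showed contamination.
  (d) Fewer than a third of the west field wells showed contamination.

3

(a) central field: |A| = 5, |A ∩ B| = 3; needs |A ∩ B| ≥ 3 — true.
(b) south field: |A| = 6, |A ∩ B| = 2; needs |A ∩ B| < 2 — false.
(c) north field: |A| = 6, |A ∩ B| = 4; needs |A ∩ B| = 4 — true.
(d) west field: |A| = 7, |A ∩ B| = 2; needs |A ∩ B| / |A| < 1/3 — true.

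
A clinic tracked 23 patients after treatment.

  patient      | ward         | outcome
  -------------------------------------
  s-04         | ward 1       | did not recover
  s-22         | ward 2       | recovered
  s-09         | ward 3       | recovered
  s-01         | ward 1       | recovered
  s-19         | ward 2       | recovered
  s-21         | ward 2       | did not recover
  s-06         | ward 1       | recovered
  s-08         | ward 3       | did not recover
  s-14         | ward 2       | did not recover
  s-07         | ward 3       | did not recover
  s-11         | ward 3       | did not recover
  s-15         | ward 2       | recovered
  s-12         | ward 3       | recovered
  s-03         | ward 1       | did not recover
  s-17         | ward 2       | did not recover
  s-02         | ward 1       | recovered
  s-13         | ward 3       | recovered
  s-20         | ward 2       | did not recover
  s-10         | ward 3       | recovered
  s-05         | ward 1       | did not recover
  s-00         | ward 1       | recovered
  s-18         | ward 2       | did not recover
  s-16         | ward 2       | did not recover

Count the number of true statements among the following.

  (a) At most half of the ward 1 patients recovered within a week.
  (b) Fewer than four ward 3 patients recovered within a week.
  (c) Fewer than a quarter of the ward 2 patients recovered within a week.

0

(a) ward 1: |A| = 7, |A ∩ B| = 4; needs |A ∩ B| ≤ |A ∖ B| — false.
(b) ward 3: |A| = 7, |A ∩ B| = 4; needs |A ∩ B| < 4 — false.
(c) ward 2: |A| = 9, |A ∩ B| = 3; needs |A ∩ B| / |A| < 1/4 — false.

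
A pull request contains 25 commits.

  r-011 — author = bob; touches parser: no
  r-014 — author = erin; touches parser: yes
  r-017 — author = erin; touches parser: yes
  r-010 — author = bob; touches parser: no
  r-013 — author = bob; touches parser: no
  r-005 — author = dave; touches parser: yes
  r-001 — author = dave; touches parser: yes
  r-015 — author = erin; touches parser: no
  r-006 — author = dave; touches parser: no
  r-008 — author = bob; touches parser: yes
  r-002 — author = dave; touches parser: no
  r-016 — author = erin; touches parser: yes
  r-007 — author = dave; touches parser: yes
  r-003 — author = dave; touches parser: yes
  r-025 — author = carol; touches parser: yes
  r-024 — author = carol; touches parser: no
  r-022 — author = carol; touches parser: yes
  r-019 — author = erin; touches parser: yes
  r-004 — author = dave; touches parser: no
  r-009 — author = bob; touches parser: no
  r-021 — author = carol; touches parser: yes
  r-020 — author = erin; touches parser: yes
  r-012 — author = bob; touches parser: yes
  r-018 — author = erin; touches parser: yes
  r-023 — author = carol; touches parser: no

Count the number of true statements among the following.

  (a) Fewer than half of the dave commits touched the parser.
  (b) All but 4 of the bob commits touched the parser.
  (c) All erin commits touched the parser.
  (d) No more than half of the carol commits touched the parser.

1

(a) dave: |A| = 7, |A ∩ B| = 4; needs |A ∩ B| < |A ∖ B| — false.
(b) bob: |A| = 6, |A ∩ B| = 2; needs |A ∖ B| = 4 — true.
(c) erin: |A| = 7, |A ∩ B| = 6; needs A ⊆ B, i.e. every element of A is in B (|A ∖ B| = 0) — false.
(d) carol: |A| = 5, |A ∩ B| = 3; needs |A ∩ B| ≤ |A ∖ B| — false.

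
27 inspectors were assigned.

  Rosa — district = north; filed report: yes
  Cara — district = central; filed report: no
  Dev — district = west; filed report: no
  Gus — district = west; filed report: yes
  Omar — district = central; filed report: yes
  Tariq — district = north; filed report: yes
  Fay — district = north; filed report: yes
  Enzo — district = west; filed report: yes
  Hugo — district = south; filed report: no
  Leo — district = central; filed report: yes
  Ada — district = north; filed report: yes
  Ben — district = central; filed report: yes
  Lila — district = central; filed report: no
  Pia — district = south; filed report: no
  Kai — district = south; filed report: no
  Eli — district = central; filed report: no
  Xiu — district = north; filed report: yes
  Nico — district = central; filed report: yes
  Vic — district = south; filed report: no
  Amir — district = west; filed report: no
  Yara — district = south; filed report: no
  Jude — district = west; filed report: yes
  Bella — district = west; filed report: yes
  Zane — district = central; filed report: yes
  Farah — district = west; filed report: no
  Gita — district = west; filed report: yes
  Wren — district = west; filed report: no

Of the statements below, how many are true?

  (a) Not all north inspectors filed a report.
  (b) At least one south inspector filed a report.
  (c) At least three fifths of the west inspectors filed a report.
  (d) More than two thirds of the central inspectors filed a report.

0

(a) north: |A| = 5, |A ∩ B| = 5; needs A ⊄ B (|A ∖ B| ≥ 1) — false.
(b) south: |A| = 5, |A ∩ B| = 0; needs A ∩ B ≠ ∅ (|A ∩ B| ≥ 1) — false.
(c) west: |A| = 9, |A ∩ B| = 5; needs |A ∩ B| / |A| ≥ 3/5 — false.
(d) central: |A| = 8, |A ∩ B| = 5; needs |A ∩ B| / |A| > 2/3 — false.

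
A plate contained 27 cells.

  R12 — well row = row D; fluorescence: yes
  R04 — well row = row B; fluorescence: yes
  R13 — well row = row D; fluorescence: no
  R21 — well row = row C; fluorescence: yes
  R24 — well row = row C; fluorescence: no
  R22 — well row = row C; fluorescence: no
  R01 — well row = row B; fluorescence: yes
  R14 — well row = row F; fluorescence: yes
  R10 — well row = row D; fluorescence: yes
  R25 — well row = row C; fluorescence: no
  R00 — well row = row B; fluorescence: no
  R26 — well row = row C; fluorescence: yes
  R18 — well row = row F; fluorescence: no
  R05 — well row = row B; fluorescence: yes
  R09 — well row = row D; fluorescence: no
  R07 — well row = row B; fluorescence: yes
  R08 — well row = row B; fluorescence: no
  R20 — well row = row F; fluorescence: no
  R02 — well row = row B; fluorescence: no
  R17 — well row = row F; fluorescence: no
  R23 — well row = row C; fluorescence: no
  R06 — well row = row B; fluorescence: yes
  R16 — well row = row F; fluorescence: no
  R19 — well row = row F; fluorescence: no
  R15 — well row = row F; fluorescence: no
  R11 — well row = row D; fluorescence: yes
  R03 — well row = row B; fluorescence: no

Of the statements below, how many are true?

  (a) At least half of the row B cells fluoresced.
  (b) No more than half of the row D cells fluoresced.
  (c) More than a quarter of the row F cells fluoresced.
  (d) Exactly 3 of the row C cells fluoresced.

1

(a) row B: |A| = 9, |A ∩ B| = 5; needs |A ∩ B| ≥ |A ∖ B| — true.
(b) row D: |A| = 5, |A ∩ B| = 3; needs |A ∩ B| ≤ |A ∖ B| — false.
(c) row F: |A| = 7, |A ∩ B| = 1; needs |A ∩ B| / |A| > 1/4 — false.
(d) row C: |A| = 6, |A ∩ B| = 2; needs |A ∩ B| = 3 — false.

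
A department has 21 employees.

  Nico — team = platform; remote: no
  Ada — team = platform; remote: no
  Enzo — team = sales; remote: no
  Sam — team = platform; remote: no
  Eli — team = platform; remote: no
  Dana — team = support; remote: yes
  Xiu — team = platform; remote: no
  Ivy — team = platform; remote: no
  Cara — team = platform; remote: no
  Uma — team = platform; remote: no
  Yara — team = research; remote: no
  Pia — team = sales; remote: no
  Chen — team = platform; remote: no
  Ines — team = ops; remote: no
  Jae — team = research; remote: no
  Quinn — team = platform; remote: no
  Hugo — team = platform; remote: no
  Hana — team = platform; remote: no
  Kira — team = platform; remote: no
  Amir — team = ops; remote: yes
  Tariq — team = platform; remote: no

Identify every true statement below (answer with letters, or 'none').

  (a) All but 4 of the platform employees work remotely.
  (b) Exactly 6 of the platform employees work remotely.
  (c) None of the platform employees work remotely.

(c)

|A| = 14, |A ∩ B| = 0, |A ∖ B| = 14.
(a) |A ∖ B| = 4: fails.
(b) |A ∩ B| = 6: fails.
(c) A ∩ B = ∅ (|A ∩ B| = 0): holds.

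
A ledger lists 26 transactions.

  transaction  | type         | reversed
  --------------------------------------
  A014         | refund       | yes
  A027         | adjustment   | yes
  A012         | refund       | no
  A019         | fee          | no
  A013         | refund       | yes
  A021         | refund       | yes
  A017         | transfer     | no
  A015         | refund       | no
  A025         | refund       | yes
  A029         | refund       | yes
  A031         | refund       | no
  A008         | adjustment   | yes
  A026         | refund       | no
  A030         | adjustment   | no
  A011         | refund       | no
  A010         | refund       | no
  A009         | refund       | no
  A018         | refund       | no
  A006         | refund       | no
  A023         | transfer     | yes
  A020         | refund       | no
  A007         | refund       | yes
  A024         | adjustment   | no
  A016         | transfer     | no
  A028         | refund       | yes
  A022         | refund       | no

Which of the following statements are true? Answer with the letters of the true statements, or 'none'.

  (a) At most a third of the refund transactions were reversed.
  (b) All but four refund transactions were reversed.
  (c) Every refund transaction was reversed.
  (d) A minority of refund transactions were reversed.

|A| = 18, |A ∩ B| = 7, |A ∖ B| = 11.
(a) |A ∩ B| / |A| ≤ 1/3: fails.
(b) |A ∖ B| = 4: fails.
(c) A ⊆ B, i.e. every element of A is in B (|A ∖ B| = 0): fails.
(d) |A ∩ B| < |A ∖ B|: holds.

(d)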